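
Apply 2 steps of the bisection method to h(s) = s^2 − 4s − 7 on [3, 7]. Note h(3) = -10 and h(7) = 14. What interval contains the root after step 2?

h(5) = -2 < 0, so the root lies in [5, 7]
h(6) = 5 > 0, so the root lies in [5, 6]

[5, 6]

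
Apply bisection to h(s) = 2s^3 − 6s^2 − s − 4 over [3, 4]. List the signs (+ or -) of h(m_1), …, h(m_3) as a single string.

+-+

midpoint 3.5: h = 4.75 > 0 → [3, 3.5]
midpoint 3.25: h = -1.96875 < 0 → [3.25, 3.5]
midpoint 3.375: h = 1.167969 > 0 → [3.25, 3.375]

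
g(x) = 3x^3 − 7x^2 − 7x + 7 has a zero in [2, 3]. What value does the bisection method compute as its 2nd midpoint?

2.75

midpoint 2.5: g = -7.375 < 0 → [2.5, 3]
midpoint 2.75: g = -2.796875 < 0 → [2.75, 3]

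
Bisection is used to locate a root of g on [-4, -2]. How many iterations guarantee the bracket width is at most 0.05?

6

Width after n steps is 2/2^n. Need 2^n ≥ 2/0.05 = 40.
2^5 = 32 < 40 ≤ 2^6 = 64, so n = 6.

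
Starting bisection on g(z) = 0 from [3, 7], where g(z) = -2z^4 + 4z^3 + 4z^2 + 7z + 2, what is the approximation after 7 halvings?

3.03125

m = 5, g(m) = -613 (−); new bracket [3, 5]
m = 4, g(m) = -162 (−); new bracket [3, 4]
m = 3.5, g(m) = -53.125 (−); new bracket [3, 3.5]
m = 3.25, g(m) = -18.8203 (−); new bracket [3, 3.25]
m = 3.125, g(m) = -5.7271 (−); new bracket [3, 3.125]
m = 3.0625, g(m) = -0.083 (−); new bracket [3, 3.0625]
m = 3.03125, g(m) = 2.5267 (+); new bracket [3.03125, 3.0625]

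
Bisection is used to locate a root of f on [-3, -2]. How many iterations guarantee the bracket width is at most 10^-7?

Width after n steps is 1/2^n. Need 2^n ≥ 1/10^-7 = 10000000.
2^23 = 8388608 < 10000000 ≤ 2^24 = 16777216, so n = 24.

24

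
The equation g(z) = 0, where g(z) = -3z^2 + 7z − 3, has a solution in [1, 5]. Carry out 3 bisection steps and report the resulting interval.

[1.5, 2]

z = 3 gives g = -9, negative; keep [1, 3]
z = 2 gives g = -1, negative; keep [1, 2]
z = 1.5 gives g = 0.75, positive; keep [1.5, 2]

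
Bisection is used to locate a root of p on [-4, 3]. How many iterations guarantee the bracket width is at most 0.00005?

Width after n steps is 7/2^n. Need 2^n ≥ 7/0.00005 = 140000.
2^17 = 131072 < 140000 ≤ 2^18 = 262144, so n = 18.

18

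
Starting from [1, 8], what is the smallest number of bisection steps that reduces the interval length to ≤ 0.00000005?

28

Width after n steps is 7/2^n. Need 2^n ≥ 7/0.00000005 = 140000000.
2^27 = 134217728 < 140000000 ≤ 2^28 = 268435456, so n = 28.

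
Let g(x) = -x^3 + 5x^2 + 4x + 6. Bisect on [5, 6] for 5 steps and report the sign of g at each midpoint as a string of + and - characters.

midpoint 5.5: g = 12.875 > 0 → [5.5, 6]
midpoint 5.75: g = 4.203125 > 0 → [5.75, 6]
midpoint 5.875: g = -0.701172 < 0 → [5.75, 5.875]
midpoint 5.8125: g = 1.7996 > 0 → [5.8125, 5.875]
midpoint 5.84375: g = 0.5614 > 0 → [5.84375, 5.875]

++-++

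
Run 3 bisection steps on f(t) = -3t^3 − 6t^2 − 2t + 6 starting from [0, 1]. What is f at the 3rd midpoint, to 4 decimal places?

1.6738

t = 0.5 gives f = 3.125, positive; keep [0.5, 1]
t = 0.75 gives f = -0.140625, negative; keep [0.5, 0.75]
t = 0.625 gives f = 1.673828, positive; keep [0.625, 0.75]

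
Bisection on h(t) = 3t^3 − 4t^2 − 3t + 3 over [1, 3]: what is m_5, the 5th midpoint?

t = 2 gives h = 5, positive; keep [1, 2]
t = 1.5 gives h = -0.375, negative; keep [1.5, 2]
t = 1.75 gives h = 1.578125, positive; keep [1.5, 1.75]
t = 1.625 gives h = 0.4355, positive; keep [1.5, 1.625]
t = 1.5625 gives h = -0.009, negative; keep [1.5625, 1.625]

1.5625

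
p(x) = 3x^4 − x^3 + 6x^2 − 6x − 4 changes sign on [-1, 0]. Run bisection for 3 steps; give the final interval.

x = -0.5 gives p = 0.8125, positive; keep [-0.5, 0]
x = -0.25 gives p = -2.097656, negative; keep [-0.5, -0.25]
x = -0.375 gives p = -0.794189, negative; keep [-0.5, -0.375]

[-0.5, -0.375]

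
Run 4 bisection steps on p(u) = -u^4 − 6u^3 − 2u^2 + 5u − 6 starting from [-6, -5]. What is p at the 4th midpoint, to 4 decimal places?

-1.8887

p(-5.5) = -10.8125 < 0, so the root lies in [-5.5, -5]
p(-5.25) = 21.152344 > 0, so the root lies in [-5.5, -5.25]
p(-5.375) = 6.398193 > 0, so the root lies in [-5.5, -5.375]
p(-5.4375) = -1.8887 < 0, so the root lies in [-5.4375, -5.375]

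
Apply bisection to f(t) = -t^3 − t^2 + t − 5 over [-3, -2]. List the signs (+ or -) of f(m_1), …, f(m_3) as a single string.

t = -2.5 gives f = 1.875, positive; keep [-2.5, -2]
t = -2.25 gives f = -0.921875, negative; keep [-2.5, -2.25]
t = -2.375 gives f = 0.380859, positive; keep [-2.375, -2.25]

+-+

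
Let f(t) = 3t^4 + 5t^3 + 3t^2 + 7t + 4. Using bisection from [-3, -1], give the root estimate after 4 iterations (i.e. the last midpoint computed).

-1.625

f(-2) = 10 > 0, so the root lies in [-2, -1]
f(-1.5) = -1.4375 < 0, so the root lies in [-2, -1.5]
f(-1.75) = 2.277344 > 0, so the root lies in [-1.75, -1.5]
f(-1.625) = 0.0105 > 0, so the root lies in [-1.625, -1.5]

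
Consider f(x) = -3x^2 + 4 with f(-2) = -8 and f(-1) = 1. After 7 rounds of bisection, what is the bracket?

m = -1.5, f(m) = -2.75 (−); new bracket [-1.5, -1]
m = -1.25, f(m) = -0.6875 (−); new bracket [-1.25, -1]
m = -1.125, f(m) = 0.203125 (+); new bracket [-1.25, -1.125]
m = -1.1875, f(m) = -0.2305 (−); new bracket [-1.1875, -1.125]
m = -1.15625, f(m) = -0.0107 (−); new bracket [-1.15625, -1.125]
m = -1.140625, f(m) = 0.0969 (+); new bracket [-1.15625, -1.140625]
m = -1.1484375, f(m) = 0.0433 (+); new bracket [-1.15625, -1.1484375]

[-1.15625, -1.1484375]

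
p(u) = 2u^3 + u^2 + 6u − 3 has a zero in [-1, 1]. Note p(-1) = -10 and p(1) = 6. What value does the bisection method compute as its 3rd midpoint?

0.25

u = 0 gives p = -3, negative; keep [0, 1]
u = 0.5 gives p = 0.5, positive; keep [0, 0.5]
u = 0.25 gives p = -1.40625, negative; keep [0.25, 0.5]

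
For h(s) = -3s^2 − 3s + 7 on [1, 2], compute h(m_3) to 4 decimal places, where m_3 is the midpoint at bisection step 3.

s = 1.5 gives h = -4.25, negative; keep [1, 1.5]
s = 1.25 gives h = -1.4375, negative; keep [1, 1.25]
s = 1.125 gives h = -0.171875, negative; keep [1, 1.125]

-0.1719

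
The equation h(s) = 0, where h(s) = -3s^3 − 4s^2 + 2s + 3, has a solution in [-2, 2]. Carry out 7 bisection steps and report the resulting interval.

[0.84375, 0.875]

s = 0 gives h = 3, positive; keep [0, 2]
s = 1 gives h = -2, negative; keep [0, 1]
s = 0.5 gives h = 2.625, positive; keep [0.5, 1]
s = 0.75 gives h = 0.9844, positive; keep [0.75, 1]
s = 0.875 gives h = -0.3223, negative; keep [0.75, 0.875]
s = 0.8125 gives h = 0.3752, positive; keep [0.8125, 0.875]
s = 0.84375 gives h = 0.0378, positive; keep [0.84375, 0.875]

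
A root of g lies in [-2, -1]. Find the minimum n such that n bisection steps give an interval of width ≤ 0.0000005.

Width after n steps is 1/2^n. Need 2^n ≥ 1/0.0000005 = 2000000.
2^20 = 1048576 < 2000000 ≤ 2^21 = 2097152, so n = 21.

21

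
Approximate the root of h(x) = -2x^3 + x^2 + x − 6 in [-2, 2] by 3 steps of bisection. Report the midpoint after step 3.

h(0) = -6 < 0, so the root lies in [-2, 0]
h(-1) = -4 < 0, so the root lies in [-2, -1]
h(-1.5) = 1.5 > 0, so the root lies in [-1.5, -1]

-1.5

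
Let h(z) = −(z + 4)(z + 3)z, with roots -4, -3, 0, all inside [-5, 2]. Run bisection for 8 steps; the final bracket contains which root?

midpoint -1.5: h = 5.625 > 0 → [-1.5, 2]
midpoint 0.25: h = -3.453125 < 0 → [-1.5, 0.25]
midpoint -0.625: h = 5.009766 > 0 → [-0.625, 0.25]
midpoint -0.1875: h = 2.0105 > 0 → [-0.1875, 0.25]
midpoint 0.03125: h = -0.3819 < 0 → [-0.1875, 0.03125]
midpoint -0.078125: h = 0.8953 > 0 → [-0.078125, 0.03125]
midpoint -0.0234375: h = 0.2774 > 0 → [-0.0234375, 0.03125]
midpoint 0.00390625: h = -0.047 < 0 → [-0.0234375, 0.00390625]

0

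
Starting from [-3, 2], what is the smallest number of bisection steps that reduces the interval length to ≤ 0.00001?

19

Width after n steps is 5/2^n. Need 2^n ≥ 5/0.00001 = 500000.
2^18 = 262144 < 500000 ≤ 2^19 = 524288, so n = 19.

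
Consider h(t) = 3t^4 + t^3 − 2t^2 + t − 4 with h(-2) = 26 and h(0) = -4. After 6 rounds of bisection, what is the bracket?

m = -1, h(m) = -5 (−); new bracket [-2, -1]
m = -1.5, h(m) = 1.8125 (+); new bracket [-1.5, -1]
m = -1.25, h(m) = -3.003906 (−); new bracket [-1.5, -1.25]
m = -1.375, h(m) = -1.0325 (−); new bracket [-1.5, -1.375]
m = -1.4375, h(m) = 0.2693 (+); new bracket [-1.4375, -1.375]
m = -1.40625, h(m) = -0.4103 (−); new bracket [-1.4375, -1.40625]

[-1.4375, -1.40625]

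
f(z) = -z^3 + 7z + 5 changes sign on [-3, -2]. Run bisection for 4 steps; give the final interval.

f(-2.5) = 3.125 > 0, so the root lies in [-2.5, -2]
f(-2.25) = 0.640625 > 0, so the root lies in [-2.25, -2]
f(-2.125) = -0.279297 < 0, so the root lies in [-2.25, -2.125]
f(-2.1875) = 0.155 > 0, so the root lies in [-2.1875, -2.125]

[-2.1875, -2.125]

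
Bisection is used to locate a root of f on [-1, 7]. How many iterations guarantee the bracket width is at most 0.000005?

Width after n steps is 8/2^n. Need 2^n ≥ 8/0.000005 = 1600000.
2^20 = 1048576 < 1600000 ≤ 2^21 = 2097152, so n = 21.

21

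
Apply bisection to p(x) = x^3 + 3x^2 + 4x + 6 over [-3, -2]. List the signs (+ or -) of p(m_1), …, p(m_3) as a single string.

p(-2.5) = -0.875 < 0, so the root lies in [-2.5, -2]
p(-2.25) = 0.796875 > 0, so the root lies in [-2.5, -2.25]
p(-2.375) = 0.025391 > 0, so the root lies in [-2.5, -2.375]

-++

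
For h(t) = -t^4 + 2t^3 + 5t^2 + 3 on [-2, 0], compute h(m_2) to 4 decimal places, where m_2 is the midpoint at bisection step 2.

t = -1 gives h = 5, positive; keep [-2, -1]
t = -1.5 gives h = 2.4375, positive; keep [-2, -1.5]

2.4375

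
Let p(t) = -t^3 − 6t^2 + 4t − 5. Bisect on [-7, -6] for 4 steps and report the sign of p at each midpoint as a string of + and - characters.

p(-6.5) = -9.875 < 0, so the root lies in [-7, -6.5]
p(-6.75) = 2.171875 > 0, so the root lies in [-6.75, -6.5]
p(-6.625) = -4.068359 < 0, so the root lies in [-6.75, -6.625]
p(-6.6875) = -1.0032 < 0, so the root lies in [-6.75, -6.6875]

-+--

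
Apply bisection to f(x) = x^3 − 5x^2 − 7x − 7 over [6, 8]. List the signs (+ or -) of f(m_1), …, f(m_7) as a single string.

f(7) = 42 > 0, so the root lies in [6, 7]
f(6.5) = 10.875 > 0, so the root lies in [6, 6.5]
f(6.25) = -1.921875 < 0, so the root lies in [6.25, 6.5]
f(6.375) = 4.2559 > 0, so the root lies in [6.25, 6.375]
f(6.3125) = 1.1125 > 0, so the root lies in [6.25, 6.3125]
f(6.28125) = -0.4182 < 0, so the root lies in [6.28125, 6.3125]
f(6.296875) = 0.3438 > 0, so the root lies in [6.28125, 6.296875]

++-++-+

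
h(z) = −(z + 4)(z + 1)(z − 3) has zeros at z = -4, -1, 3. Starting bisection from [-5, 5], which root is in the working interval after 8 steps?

3

midpoint 0: h = 12 > 0 → [0, 5]
midpoint 2.5: h = 11.375 > 0 → [2.5, 5]
midpoint 3.75: h = -27.609375 < 0 → [2.5, 3.75]
midpoint 3.125: h = -3.6738 < 0 → [2.5, 3.125]
midpoint 2.8125: h = 4.8699 > 0 → [2.8125, 3.125]
midpoint 2.96875: h = 0.8643 > 0 → [2.96875, 3.125]
midpoint 3.046875: h = -1.3368 < 0 → [2.96875, 3.046875]
midpoint 3.0078125: h = -0.2194 < 0 → [2.96875, 3.0078125]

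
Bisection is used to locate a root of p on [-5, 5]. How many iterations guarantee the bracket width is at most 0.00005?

18

Width after n steps is 10/2^n. Need 2^n ≥ 10/0.00005 = 200000.
2^17 = 131072 < 200000 ≤ 2^18 = 262144, so n = 18.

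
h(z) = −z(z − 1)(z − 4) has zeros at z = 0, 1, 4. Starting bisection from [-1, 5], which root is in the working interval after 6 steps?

z = 2 gives h = 4, positive; keep [2, 5]
z = 3.5 gives h = 4.375, positive; keep [3.5, 5]
z = 4.25 gives h = -3.453125, negative; keep [3.5, 4.25]
z = 3.875 gives h = 1.3926, positive; keep [3.875, 4.25]
z = 4.0625 gives h = -0.7776, negative; keep [3.875, 4.0625]
z = 3.96875 gives h = 0.3682, positive; keep [3.96875, 4.0625]

4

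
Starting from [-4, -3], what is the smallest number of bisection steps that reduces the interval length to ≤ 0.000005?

18

Width after n steps is 1/2^n. Need 2^n ≥ 1/0.000005 = 200000.
2^17 = 131072 < 200000 ≤ 2^18 = 262144, so n = 18.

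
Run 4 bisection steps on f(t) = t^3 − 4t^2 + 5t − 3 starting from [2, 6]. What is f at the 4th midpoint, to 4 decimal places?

-0.6094

midpoint 4: f = 17 > 0 → [2, 4]
midpoint 3: f = 3 > 0 → [2, 3]
midpoint 2.5: f = 0.125 > 0 → [2, 2.5]
midpoint 2.25: f = -0.6094 < 0 → [2.25, 2.5]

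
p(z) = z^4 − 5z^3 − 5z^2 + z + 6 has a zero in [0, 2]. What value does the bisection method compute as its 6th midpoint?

0.90625

m = 1, p(m) = -2 (−); new bracket [0, 1]
m = 0.5, p(m) = 4.6875 (+); new bracket [0.5, 1]
m = 0.75, p(m) = 2.144531 (+); new bracket [0.75, 1]
m = 0.875, p(m) = 0.2834 (+); new bracket [0.875, 1]
m = 0.9375, p(m) = -0.8044 (−); new bracket [0.875, 0.9375]
m = 0.90625, p(m) = -0.2471 (−); new bracket [0.875, 0.90625]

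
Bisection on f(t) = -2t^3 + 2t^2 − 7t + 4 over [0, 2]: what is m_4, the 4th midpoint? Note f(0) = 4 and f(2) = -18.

0.625

midpoint 1: f = -3 < 0 → [0, 1]
midpoint 0.5: f = 0.75 > 0 → [0.5, 1]
midpoint 0.75: f = -0.96875 < 0 → [0.5, 0.75]
midpoint 0.625: f = -0.082 < 0 → [0.5, 0.625]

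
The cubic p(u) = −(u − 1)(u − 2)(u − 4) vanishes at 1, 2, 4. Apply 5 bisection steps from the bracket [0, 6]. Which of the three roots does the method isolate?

midpoint 3: p = 2 > 0 → [3, 6]
midpoint 4.5: p = -4.375 < 0 → [3, 4.5]
midpoint 3.75: p = 1.203125 > 0 → [3.75, 4.5]
midpoint 4.125: p = -0.8301 < 0 → [3.75, 4.125]
midpoint 3.9375: p = 0.3557 > 0 → [3.9375, 4.125]

4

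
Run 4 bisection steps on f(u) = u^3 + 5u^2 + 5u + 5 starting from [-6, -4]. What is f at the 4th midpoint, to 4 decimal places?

-0.7363

m = -5, f(m) = -20 (−); new bracket [-5, -4]
m = -4.5, f(m) = -7.375 (−); new bracket [-4.5, -4]
m = -4.25, f(m) = -2.703125 (−); new bracket [-4.25, -4]
m = -4.125, f(m) = -0.7363 (−); new bracket [-4.125, -4]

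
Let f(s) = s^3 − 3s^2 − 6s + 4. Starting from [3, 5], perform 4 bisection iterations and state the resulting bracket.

[4.125, 4.25]

m = 4, f(m) = -4 (−); new bracket [4, 5]
m = 4.5, f(m) = 7.375 (+); new bracket [4, 4.5]
m = 4.25, f(m) = 1.078125 (+); new bracket [4, 4.25]
m = 4.125, f(m) = -1.6074 (−); new bracket [4.125, 4.25]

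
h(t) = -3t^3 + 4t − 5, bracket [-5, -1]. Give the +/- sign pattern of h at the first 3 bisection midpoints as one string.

++-

h(-3) = 64 > 0, so the root lies in [-3, -1]
h(-2) = 11 > 0, so the root lies in [-2, -1]
h(-1.5) = -0.875 < 0, so the root lies in [-2, -1.5]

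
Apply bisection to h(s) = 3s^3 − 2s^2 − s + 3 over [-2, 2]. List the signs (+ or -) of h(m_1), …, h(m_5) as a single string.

m = 0, h(m) = 3 (+); new bracket [-2, 0]
m = -1, h(m) = -1 (−); new bracket [-1, 0]
m = -0.5, h(m) = 2.625 (+); new bracket [-1, -0.5]
m = -0.75, h(m) = 1.3594 (+); new bracket [-1, -0.75]
m = -0.875, h(m) = 0.334 (+); new bracket [-1, -0.875]

+-+++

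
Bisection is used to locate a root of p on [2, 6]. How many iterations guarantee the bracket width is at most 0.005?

Width after n steps is 4/2^n. Need 2^n ≥ 4/0.005 = 800.
2^9 = 512 < 800 ≤ 2^10 = 1024, so n = 10.

10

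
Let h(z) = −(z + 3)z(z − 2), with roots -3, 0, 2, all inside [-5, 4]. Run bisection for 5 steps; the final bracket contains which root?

-3

h(-0.5) = -3.125 < 0, so the root lies in [-5, -0.5]
h(-2.75) = -3.265625 < 0, so the root lies in [-5, -2.75]
h(-3.875) = 19.919922 > 0, so the root lies in [-3.875, -2.75]
h(-3.3125) = 5.4993 > 0, so the root lies in [-3.3125, -2.75]
h(-3.03125) = 0.4766 > 0, so the root lies in [-3.03125, -2.75]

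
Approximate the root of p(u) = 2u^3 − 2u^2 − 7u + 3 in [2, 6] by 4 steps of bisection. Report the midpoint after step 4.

2.25

u = 4 gives p = 71, positive; keep [2, 4]
u = 3 gives p = 18, positive; keep [2, 3]
u = 2.5 gives p = 4.25, positive; keep [2, 2.5]
u = 2.25 gives p = -0.0938, negative; keep [2.25, 2.5]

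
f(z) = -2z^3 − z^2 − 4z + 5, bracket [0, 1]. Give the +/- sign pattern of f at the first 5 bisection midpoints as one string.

++-+-

m = 0.5, f(m) = 2.5 (+); new bracket [0.5, 1]
m = 0.75, f(m) = 0.59375 (+); new bracket [0.75, 1]
m = 0.875, f(m) = -0.605469 (−); new bracket [0.75, 0.875]
m = 0.8125, f(m) = 0.0171 (+); new bracket [0.8125, 0.875]
m = 0.84375, f(m) = -0.2883 (−); new bracket [0.8125, 0.84375]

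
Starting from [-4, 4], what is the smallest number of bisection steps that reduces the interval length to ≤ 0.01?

10

Width after n steps is 8/2^n. Need 2^n ≥ 8/0.01 = 800.
2^9 = 512 < 800 ≤ 2^10 = 1024, so n = 10.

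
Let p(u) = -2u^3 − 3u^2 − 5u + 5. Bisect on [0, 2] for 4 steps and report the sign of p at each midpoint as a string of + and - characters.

u = 1 gives p = -5, negative; keep [0, 1]
u = 0.5 gives p = 1.5, positive; keep [0.5, 1]
u = 0.75 gives p = -1.28125, negative; keep [0.5, 0.75]
u = 0.625 gives p = 0.2148, positive; keep [0.625, 0.75]

-+-+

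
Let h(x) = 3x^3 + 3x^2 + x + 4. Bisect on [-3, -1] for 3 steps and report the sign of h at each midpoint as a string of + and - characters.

--+

x = -2 gives h = -10, negative; keep [-2, -1]
x = -1.5 gives h = -0.875, negative; keep [-1.5, -1]
x = -1.25 gives h = 1.578125, positive; keep [-1.5, -1.25]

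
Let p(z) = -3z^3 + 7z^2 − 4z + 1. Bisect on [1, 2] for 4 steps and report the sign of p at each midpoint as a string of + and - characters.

+-+-

z = 1.5 gives p = 0.625, positive; keep [1.5, 2]
z = 1.75 gives p = -0.640625, negative; keep [1.5, 1.75]
z = 1.625 gives p = 0.111328, positive; keep [1.625, 1.75]
z = 1.6875 gives p = -0.2327, negative; keep [1.625, 1.6875]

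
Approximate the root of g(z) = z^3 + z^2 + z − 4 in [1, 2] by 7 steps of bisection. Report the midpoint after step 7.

midpoint 1.5: g = 3.125 > 0 → [1, 1.5]
midpoint 1.25: g = 0.765625 > 0 → [1, 1.25]
midpoint 1.125: g = -0.185547 < 0 → [1.125, 1.25]
midpoint 1.1875: g = 0.2722 > 0 → [1.125, 1.1875]
midpoint 1.15625: g = 0.039 > 0 → [1.125, 1.15625]
midpoint 1.140625: g = -0.0744 < 0 → [1.140625, 1.15625]
midpoint 1.1484375: g = -0.018 < 0 → [1.1484375, 1.15625]

1.1484375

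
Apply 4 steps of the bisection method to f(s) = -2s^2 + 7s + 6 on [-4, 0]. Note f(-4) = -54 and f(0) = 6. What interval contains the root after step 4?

[-0.75, -0.5]

m = -2, f(m) = -16 (−); new bracket [-2, 0]
m = -1, f(m) = -3 (−); new bracket [-1, 0]
m = -0.5, f(m) = 2 (+); new bracket [-1, -0.5]
m = -0.75, f(m) = -0.375 (−); new bracket [-0.75, -0.5]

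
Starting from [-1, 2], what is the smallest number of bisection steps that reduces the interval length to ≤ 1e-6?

Width after n steps is 3/2^n. Need 2^n ≥ 3/1e-6 = 3000000.
2^21 = 2097152 < 3000000 ≤ 2^22 = 4194304, so n = 22.

22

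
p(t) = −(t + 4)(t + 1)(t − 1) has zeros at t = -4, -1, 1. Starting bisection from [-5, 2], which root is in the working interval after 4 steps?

-4

midpoint -1.5: p = -3.125 < 0 → [-5, -1.5]
midpoint -3.25: p = -7.171875 < 0 → [-5, -3.25]
midpoint -4.125: p = 2.001953 > 0 → [-4.125, -3.25]
midpoint -3.6875: p = -3.9368 < 0 → [-4.125, -3.6875]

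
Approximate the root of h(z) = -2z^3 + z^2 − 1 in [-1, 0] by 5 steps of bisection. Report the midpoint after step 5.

-0.65625

midpoint -0.5: h = -0.5 < 0 → [-1, -0.5]
midpoint -0.75: h = 0.40625 > 0 → [-0.75, -0.5]
midpoint -0.625: h = -0.121094 < 0 → [-0.75, -0.625]
midpoint -0.6875: h = 0.1226 > 0 → [-0.6875, -0.625]
midpoint -0.65625: h = -0.0041 < 0 → [-0.6875, -0.65625]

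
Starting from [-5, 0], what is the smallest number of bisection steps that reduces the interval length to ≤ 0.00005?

Width after n steps is 5/2^n. Need 2^n ≥ 5/0.00005 = 100000.
2^16 = 65536 < 100000 ≤ 2^17 = 131072, so n = 17.

17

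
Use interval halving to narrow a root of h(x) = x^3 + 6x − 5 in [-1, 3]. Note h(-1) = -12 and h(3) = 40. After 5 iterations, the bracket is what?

[0.75, 0.875]

midpoint 1: h = 2 > 0 → [-1, 1]
midpoint 0: h = -5 < 0 → [0, 1]
midpoint 0.5: h = -1.875 < 0 → [0.5, 1]
midpoint 0.75: h = -0.0781 < 0 → [0.75, 1]
midpoint 0.875: h = 0.9199 > 0 → [0.75, 0.875]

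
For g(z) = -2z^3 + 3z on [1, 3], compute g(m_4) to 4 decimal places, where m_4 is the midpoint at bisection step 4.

z = 2 gives g = -10, negative; keep [1, 2]
z = 1.5 gives g = -2.25, negative; keep [1, 1.5]
z = 1.25 gives g = -0.15625, negative; keep [1, 1.25]
z = 1.125 gives g = 0.5273, positive; keep [1.125, 1.25]

0.5273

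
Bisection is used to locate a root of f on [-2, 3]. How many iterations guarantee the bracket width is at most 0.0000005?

Width after n steps is 5/2^n. Need 2^n ≥ 5/0.0000005 = 10000000.
2^23 = 8388608 < 10000000 ≤ 2^24 = 16777216, so n = 24.

24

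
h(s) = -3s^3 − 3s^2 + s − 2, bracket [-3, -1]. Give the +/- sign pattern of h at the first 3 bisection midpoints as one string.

midpoint -2: h = 8 > 0 → [-2, -1]
midpoint -1.5: h = -0.125 < 0 → [-2, -1.5]
midpoint -1.75: h = 3.140625 > 0 → [-1.75, -1.5]

+-+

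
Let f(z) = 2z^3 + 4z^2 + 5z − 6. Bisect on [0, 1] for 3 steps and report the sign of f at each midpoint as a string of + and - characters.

midpoint 0.5: f = -2.25 < 0 → [0.5, 1]
midpoint 0.75: f = 0.84375 > 0 → [0.5, 0.75]
midpoint 0.625: f = -0.824219 < 0 → [0.625, 0.75]

-+-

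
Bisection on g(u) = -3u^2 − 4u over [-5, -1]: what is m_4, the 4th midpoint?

-1.25

m = -3, g(m) = -15 (−); new bracket [-3, -1]
m = -2, g(m) = -4 (−); new bracket [-2, -1]
m = -1.5, g(m) = -0.75 (−); new bracket [-1.5, -1]
m = -1.25, g(m) = 0.3125 (+); new bracket [-1.5, -1.25]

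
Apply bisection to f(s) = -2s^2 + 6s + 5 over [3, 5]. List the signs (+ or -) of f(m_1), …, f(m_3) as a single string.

-+-

m = 4, f(m) = -3 (−); new bracket [3, 4]
m = 3.5, f(m) = 1.5 (+); new bracket [3.5, 4]
m = 3.75, f(m) = -0.625 (−); new bracket [3.5, 3.75]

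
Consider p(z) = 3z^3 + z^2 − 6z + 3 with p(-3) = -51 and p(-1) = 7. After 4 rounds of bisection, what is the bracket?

z = -2 gives p = -5, negative; keep [-2, -1]
z = -1.5 gives p = 4.125, positive; keep [-2, -1.5]
z = -1.75 gives p = 0.484375, positive; keep [-2, -1.75]
z = -1.875 gives p = -2.0098, negative; keep [-1.875, -1.75]

[-1.875, -1.75]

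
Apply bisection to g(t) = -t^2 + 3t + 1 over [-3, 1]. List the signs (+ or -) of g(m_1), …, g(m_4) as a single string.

-+-+

g(-1) = -3 < 0, so the root lies in [-1, 1]
g(0) = 1 > 0, so the root lies in [-1, 0]
g(-0.5) = -0.75 < 0, so the root lies in [-0.5, 0]
g(-0.25) = 0.1875 > 0, so the root lies in [-0.5, -0.25]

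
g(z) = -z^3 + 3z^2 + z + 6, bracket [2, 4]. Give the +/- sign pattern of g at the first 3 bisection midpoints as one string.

++-

m = 3, g(m) = 9 (+); new bracket [3, 4]
m = 3.5, g(m) = 3.375 (+); new bracket [3.5, 4]
m = 3.75, g(m) = -0.796875 (−); new bracket [3.5, 3.75]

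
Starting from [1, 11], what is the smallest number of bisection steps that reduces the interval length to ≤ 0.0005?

15

Width after n steps is 10/2^n. Need 2^n ≥ 10/0.0005 = 20000.
2^14 = 16384 < 20000 ≤ 2^15 = 32768, so n = 15.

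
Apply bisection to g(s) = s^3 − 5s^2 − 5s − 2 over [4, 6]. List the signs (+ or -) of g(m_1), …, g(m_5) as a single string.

g(5) = -27 < 0, so the root lies in [5, 6]
g(5.5) = -14.375 < 0, so the root lies in [5.5, 6]
g(5.75) = -5.953125 < 0, so the root lies in [5.75, 6]
g(5.875) = -1.1738 < 0, so the root lies in [5.875, 6]
g(5.9375) = 1.363 > 0, so the root lies in [5.875, 5.9375]

----+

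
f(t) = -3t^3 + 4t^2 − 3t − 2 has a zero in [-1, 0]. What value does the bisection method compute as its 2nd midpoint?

-0.25

f(-0.5) = 0.875 > 0, so the root lies in [-0.5, 0]
f(-0.25) = -0.953125 < 0, so the root lies in [-0.5, -0.25]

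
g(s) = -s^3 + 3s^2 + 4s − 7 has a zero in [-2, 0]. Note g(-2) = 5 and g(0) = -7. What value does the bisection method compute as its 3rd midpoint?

-1.75

m = -1, g(m) = -7 (−); new bracket [-2, -1]
m = -1.5, g(m) = -2.875 (−); new bracket [-2, -1.5]
m = -1.75, g(m) = 0.546875 (+); new bracket [-1.75, -1.5]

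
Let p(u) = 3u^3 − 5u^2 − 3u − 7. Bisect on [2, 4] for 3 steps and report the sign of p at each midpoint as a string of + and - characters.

++-

midpoint 3: p = 20 > 0 → [2, 3]
midpoint 2.5: p = 1.125 > 0 → [2, 2.5]
midpoint 2.25: p = -4.890625 < 0 → [2.25, 2.5]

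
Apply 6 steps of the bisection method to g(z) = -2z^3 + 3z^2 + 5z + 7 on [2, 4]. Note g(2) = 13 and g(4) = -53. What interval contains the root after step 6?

g(3) = -5 < 0, so the root lies in [2, 3]
g(2.5) = 7 > 0, so the root lies in [2.5, 3]
g(2.75) = 1.84375 > 0, so the root lies in [2.75, 3]
g(2.875) = -1.3555 < 0, so the root lies in [2.75, 2.875]
g(2.8125) = 0.2983 > 0, so the root lies in [2.8125, 2.875]
g(2.84375) = -0.5148 < 0, so the root lies in [2.8125, 2.84375]

[2.8125, 2.84375]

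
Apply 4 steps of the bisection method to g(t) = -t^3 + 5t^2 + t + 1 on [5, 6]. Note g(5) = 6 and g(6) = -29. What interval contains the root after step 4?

g(5.5) = -8.625 < 0, so the root lies in [5, 5.5]
g(5.25) = -0.640625 < 0, so the root lies in [5, 5.25]
g(5.125) = 2.841797 > 0, so the root lies in [5.125, 5.25]
g(5.1875) = 1.1418 > 0, so the root lies in [5.1875, 5.25]

[5.1875, 5.25]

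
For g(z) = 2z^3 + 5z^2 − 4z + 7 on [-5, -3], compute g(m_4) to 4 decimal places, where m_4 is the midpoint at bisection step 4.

m = -4, g(m) = -25 (−); new bracket [-4, -3]
m = -3.5, g(m) = -3.5 (−); new bracket [-3.5, -3]
m = -3.25, g(m) = 4.15625 (+); new bracket [-3.5, -3.25]
m = -3.375, g(m) = 0.5664 (+); new bracket [-3.5, -3.375]

0.5664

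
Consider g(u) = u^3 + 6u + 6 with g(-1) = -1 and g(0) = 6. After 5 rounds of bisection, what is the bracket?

[-0.90625, -0.875]

m = -0.5, g(m) = 2.875 (+); new bracket [-1, -0.5]
m = -0.75, g(m) = 1.078125 (+); new bracket [-1, -0.75]
m = -0.875, g(m) = 0.080078 (+); new bracket [-1, -0.875]
m = -0.9375, g(m) = -0.449 (−); new bracket [-0.9375, -0.875]
m = -0.90625, g(m) = -0.1818 (−); new bracket [-0.90625, -0.875]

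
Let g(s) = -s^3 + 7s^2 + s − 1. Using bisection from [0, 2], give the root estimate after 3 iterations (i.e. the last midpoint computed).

m = 1, g(m) = 6 (+); new bracket [0, 1]
m = 0.5, g(m) = 1.125 (+); new bracket [0, 0.5]
m = 0.25, g(m) = -0.328125 (−); new bracket [0.25, 0.5]

0.25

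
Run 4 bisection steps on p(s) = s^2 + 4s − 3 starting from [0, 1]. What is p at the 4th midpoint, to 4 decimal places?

0.2227

midpoint 0.5: p = -0.75 < 0 → [0.5, 1]
midpoint 0.75: p = 0.5625 > 0 → [0.5, 0.75]
midpoint 0.625: p = -0.109375 < 0 → [0.625, 0.75]
midpoint 0.6875: p = 0.2227 > 0 → [0.625, 0.6875]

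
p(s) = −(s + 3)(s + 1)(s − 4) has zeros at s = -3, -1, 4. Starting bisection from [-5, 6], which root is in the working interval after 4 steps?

midpoint 0.5: p = 18.375 > 0 → [0.5, 6]
midpoint 3.25: p = 19.921875 > 0 → [3.25, 6]
midpoint 4.625: p = -26.806641 < 0 → [3.25, 4.625]
midpoint 3.9375: p = 2.1409 > 0 → [3.9375, 4.625]

4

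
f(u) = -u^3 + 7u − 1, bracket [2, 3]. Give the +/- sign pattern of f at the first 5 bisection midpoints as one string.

+--+-

f(2.5) = 0.875 > 0, so the root lies in [2.5, 3]
f(2.75) = -2.546875 < 0, so the root lies in [2.5, 2.75]
f(2.625) = -0.712891 < 0, so the root lies in [2.5, 2.625]
f(2.5625) = 0.1111 > 0, so the root lies in [2.5625, 2.625]
f(2.59375) = -0.2933 < 0, so the root lies in [2.5625, 2.59375]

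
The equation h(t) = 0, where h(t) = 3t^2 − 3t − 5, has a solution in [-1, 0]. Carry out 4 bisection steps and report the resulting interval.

[-0.9375, -0.875]

m = -0.5, h(m) = -2.75 (−); new bracket [-1, -0.5]
m = -0.75, h(m) = -1.0625 (−); new bracket [-1, -0.75]
m = -0.875, h(m) = -0.078125 (−); new bracket [-1, -0.875]
m = -0.9375, h(m) = 0.4492 (+); new bracket [-0.9375, -0.875]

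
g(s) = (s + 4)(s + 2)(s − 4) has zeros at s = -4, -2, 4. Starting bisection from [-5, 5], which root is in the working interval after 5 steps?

4

s = 0 gives g = -32, negative; keep [0, 5]
s = 2.5 gives g = -43.875, negative; keep [2.5, 5]
s = 3.75 gives g = -11.140625, negative; keep [3.75, 5]
s = 4.375 gives g = 20.0215, positive; keep [3.75, 4.375]
s = 4.0625 gives g = 3.0549, positive; keep [3.75, 4.0625]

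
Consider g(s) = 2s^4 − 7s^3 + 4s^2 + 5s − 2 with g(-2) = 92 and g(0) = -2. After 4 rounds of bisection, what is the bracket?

[-0.75, -0.625]

m = -1, g(m) = 6 (+); new bracket [-1, 0]
m = -0.5, g(m) = -2.5 (−); new bracket [-1, -0.5]
m = -0.75, g(m) = 0.085938 (+); new bracket [-0.75, -0.5]
m = -0.625, g(m) = -1.5483 (−); new bracket [-0.75, -0.625]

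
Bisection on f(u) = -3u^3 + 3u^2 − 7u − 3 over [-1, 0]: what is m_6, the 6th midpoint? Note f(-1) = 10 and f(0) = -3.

f(-0.5) = 1.625 > 0, so the root lies in [-0.5, 0]
f(-0.25) = -1.015625 < 0, so the root lies in [-0.5, -0.25]
f(-0.375) = 0.205078 > 0, so the root lies in [-0.375, -0.25]
f(-0.3125) = -0.428 < 0, so the root lies in [-0.375, -0.3125]
f(-0.34375) = -0.1174 < 0, so the root lies in [-0.375, -0.34375]
f(-0.359375) = 0.0423 > 0, so the root lies in [-0.359375, -0.34375]

-0.359375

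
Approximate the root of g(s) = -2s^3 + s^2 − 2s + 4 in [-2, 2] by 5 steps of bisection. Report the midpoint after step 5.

m = 0, g(m) = 4 (+); new bracket [0, 2]
m = 1, g(m) = 1 (+); new bracket [1, 2]
m = 1.5, g(m) = -3.5 (−); new bracket [1, 1.5]
m = 1.25, g(m) = -0.8438 (−); new bracket [1, 1.25]
m = 1.125, g(m) = 0.168 (+); new bracket [1.125, 1.25]

1.125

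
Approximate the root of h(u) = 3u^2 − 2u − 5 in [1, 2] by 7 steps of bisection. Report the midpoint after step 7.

1.6640625

h(1.5) = -1.25 < 0, so the root lies in [1.5, 2]
h(1.75) = 0.6875 > 0, so the root lies in [1.5, 1.75]
h(1.625) = -0.328125 < 0, so the root lies in [1.625, 1.75]
h(1.6875) = 0.168 > 0, so the root lies in [1.625, 1.6875]
h(1.65625) = -0.083 < 0, so the root lies in [1.65625, 1.6875]
h(1.671875) = 0.0417 > 0, so the root lies in [1.65625, 1.671875]
h(1.6640625) = -0.0208 < 0, so the root lies in [1.6640625, 1.671875]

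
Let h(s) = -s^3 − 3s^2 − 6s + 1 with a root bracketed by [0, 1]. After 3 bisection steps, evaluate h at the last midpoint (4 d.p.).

0.2012

m = 0.5, h(m) = -2.875 (−); new bracket [0, 0.5]
m = 0.25, h(m) = -0.703125 (−); new bracket [0, 0.25]
m = 0.125, h(m) = 0.201172 (+); new bracket [0.125, 0.25]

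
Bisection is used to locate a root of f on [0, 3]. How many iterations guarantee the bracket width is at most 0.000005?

20

Width after n steps is 3/2^n. Need 2^n ≥ 3/0.000005 = 600000.
2^19 = 524288 < 600000 ≤ 2^20 = 1048576, so n = 20.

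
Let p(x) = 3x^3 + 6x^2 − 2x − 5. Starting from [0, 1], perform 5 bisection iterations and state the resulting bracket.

p(0.5) = -4.125 < 0, so the root lies in [0.5, 1]
p(0.75) = -1.859375 < 0, so the root lies in [0.75, 1]
p(0.875) = -0.146484 < 0, so the root lies in [0.875, 1]
p(0.9375) = 0.8704 > 0, so the root lies in [0.875, 0.9375]
p(0.90625) = 0.3481 > 0, so the root lies in [0.875, 0.90625]

[0.875, 0.90625]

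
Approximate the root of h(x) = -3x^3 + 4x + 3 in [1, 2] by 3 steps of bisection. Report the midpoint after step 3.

m = 1.5, h(m) = -1.125 (−); new bracket [1, 1.5]
m = 1.25, h(m) = 2.140625 (+); new bracket [1.25, 1.5]
m = 1.375, h(m) = 0.701172 (+); new bracket [1.375, 1.5]

1.375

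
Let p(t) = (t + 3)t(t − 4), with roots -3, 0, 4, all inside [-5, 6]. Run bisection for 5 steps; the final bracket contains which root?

4

midpoint 0.5: p = -6.125 < 0 → [0.5, 6]
midpoint 3.25: p = -15.234375 < 0 → [3.25, 6]
midpoint 4.625: p = 22.041016 > 0 → [3.25, 4.625]
midpoint 3.9375: p = -1.7073 < 0 → [3.9375, 4.625]
midpoint 4.28125: p = 8.7674 > 0 → [3.9375, 4.28125]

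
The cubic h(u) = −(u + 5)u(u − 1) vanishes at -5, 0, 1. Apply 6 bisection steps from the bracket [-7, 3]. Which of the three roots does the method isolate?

-5

midpoint -2: h = -18 < 0 → [-7, -2]
midpoint -4.5: h = -12.375 < 0 → [-7, -4.5]
midpoint -5.75: h = 29.109375 > 0 → [-5.75, -4.5]
midpoint -5.125: h = 3.9238 > 0 → [-5.125, -4.5]
midpoint -4.8125: h = -5.2449 < 0 → [-5.125, -4.8125]
midpoint -4.96875: h = -0.9268 < 0 → [-5.125, -4.96875]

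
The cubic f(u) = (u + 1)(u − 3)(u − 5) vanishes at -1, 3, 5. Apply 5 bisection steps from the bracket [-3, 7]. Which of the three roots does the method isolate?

-1

m = 2, f(m) = 9 (+); new bracket [-3, 2]
m = -0.5, f(m) = 9.625 (+); new bracket [-3, -0.5]
m = -1.75, f(m) = -24.046875 (−); new bracket [-1.75, -0.5]
m = -1.125, f(m) = -3.1582 (−); new bracket [-1.125, -0.5]
m = -0.8125, f(m) = 4.155 (+); new bracket [-1.125, -0.8125]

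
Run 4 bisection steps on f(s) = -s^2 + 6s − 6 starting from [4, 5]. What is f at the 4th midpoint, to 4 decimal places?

0.1523

s = 4.5 gives f = 0.75, positive; keep [4.5, 5]
s = 4.75 gives f = -0.0625, negative; keep [4.5, 4.75]
s = 4.625 gives f = 0.359375, positive; keep [4.625, 4.75]
s = 4.6875 gives f = 0.1523, positive; keep [4.6875, 4.75]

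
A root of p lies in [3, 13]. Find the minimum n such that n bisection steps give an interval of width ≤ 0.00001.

Width after n steps is 10/2^n. Need 2^n ≥ 10/0.00001 = 1000000.
2^19 = 524288 < 1000000 ≤ 2^20 = 1048576, so n = 20.

20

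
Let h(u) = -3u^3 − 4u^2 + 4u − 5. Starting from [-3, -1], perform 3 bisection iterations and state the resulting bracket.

[-2.5, -2.25]

u = -2 gives h = -5, negative; keep [-3, -2]
u = -2.5 gives h = 6.875, positive; keep [-2.5, -2]
u = -2.25 gives h = -0.078125, negative; keep [-2.5, -2.25]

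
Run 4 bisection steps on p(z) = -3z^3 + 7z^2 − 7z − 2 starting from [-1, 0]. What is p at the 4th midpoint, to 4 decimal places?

m = -0.5, p(m) = 3.625 (+); new bracket [-0.5, 0]
m = -0.25, p(m) = 0.234375 (+); new bracket [-0.25, 0]
m = -0.125, p(m) = -1.009766 (−); new bracket [-0.25, -0.125]
m = -0.1875, p(m) = -0.4216 (−); new bracket [-0.25, -0.1875]

-0.4216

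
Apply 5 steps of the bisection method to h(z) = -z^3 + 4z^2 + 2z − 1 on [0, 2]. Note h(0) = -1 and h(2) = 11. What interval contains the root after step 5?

z = 1 gives h = 4, positive; keep [0, 1]
z = 0.5 gives h = 0.875, positive; keep [0, 0.5]
z = 0.25 gives h = -0.265625, negative; keep [0.25, 0.5]
z = 0.375 gives h = 0.2598, positive; keep [0.25, 0.375]
z = 0.3125 gives h = -0.0149, negative; keep [0.3125, 0.375]

[0.3125, 0.375]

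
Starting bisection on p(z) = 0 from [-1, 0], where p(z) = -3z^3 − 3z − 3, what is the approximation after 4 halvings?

-0.6875

z = -0.5 gives p = -1.125, negative; keep [-1, -0.5]
z = -0.75 gives p = 0.515625, positive; keep [-0.75, -0.5]
z = -0.625 gives p = -0.392578, negative; keep [-0.75, -0.625]
z = -0.6875 gives p = 0.0374, positive; keep [-0.6875, -0.625]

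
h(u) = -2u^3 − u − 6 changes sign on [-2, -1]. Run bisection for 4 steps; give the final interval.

[-1.375, -1.3125]

m = -1.5, h(m) = 2.25 (+); new bracket [-1.5, -1]
m = -1.25, h(m) = -0.84375 (−); new bracket [-1.5, -1.25]
m = -1.375, h(m) = 0.574219 (+); new bracket [-1.375, -1.25]
m = -1.3125, h(m) = -0.1655 (−); new bracket [-1.375, -1.3125]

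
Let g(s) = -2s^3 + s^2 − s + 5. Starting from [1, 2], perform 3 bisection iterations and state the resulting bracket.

g(1.5) = -1 < 0, so the root lies in [1, 1.5]
g(1.25) = 1.40625 > 0, so the root lies in [1.25, 1.5]
g(1.375) = 0.316406 > 0, so the root lies in [1.375, 1.5]

[1.375, 1.5]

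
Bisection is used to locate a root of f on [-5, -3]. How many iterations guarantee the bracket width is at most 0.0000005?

Width after n steps is 2/2^n. Need 2^n ≥ 2/0.0000005 = 4000000.
2^21 = 2097152 < 4000000 ≤ 2^22 = 4194304, so n = 22.

22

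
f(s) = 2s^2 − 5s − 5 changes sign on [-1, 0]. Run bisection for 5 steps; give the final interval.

midpoint -0.5: f = -2 < 0 → [-1, -0.5]
midpoint -0.75: f = -0.125 < 0 → [-1, -0.75]
midpoint -0.875: f = 0.90625 > 0 → [-0.875, -0.75]
midpoint -0.8125: f = 0.3828 > 0 → [-0.8125, -0.75]
midpoint -0.78125: f = 0.127 > 0 → [-0.78125, -0.75]

[-0.78125, -0.75]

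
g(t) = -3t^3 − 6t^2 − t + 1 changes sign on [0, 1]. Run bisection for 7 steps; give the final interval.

[0.3125, 0.3203125]

midpoint 0.5: g = -1.375 < 0 → [0, 0.5]
midpoint 0.25: g = 0.328125 > 0 → [0.25, 0.5]
midpoint 0.375: g = -0.376953 < 0 → [0.25, 0.375]
midpoint 0.3125: g = 0.01 > 0 → [0.3125, 0.375]
midpoint 0.34375: g = -0.1746 < 0 → [0.3125, 0.34375]
midpoint 0.328125: g = -0.0801 < 0 → [0.3125, 0.328125]
midpoint 0.3203125: g = -0.0345 < 0 → [0.3125, 0.3203125]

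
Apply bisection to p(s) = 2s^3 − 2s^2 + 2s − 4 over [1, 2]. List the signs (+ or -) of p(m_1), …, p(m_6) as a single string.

+-+--+

m = 1.5, p(m) = 1.25 (+); new bracket [1, 1.5]
m = 1.25, p(m) = -0.71875 (−); new bracket [1.25, 1.5]
m = 1.375, p(m) = 0.167969 (+); new bracket [1.25, 1.375]
m = 1.3125, p(m) = -0.2983 (−); new bracket [1.3125, 1.375]
m = 1.34375, p(m) = -0.0711 (−); new bracket [1.34375, 1.375]
m = 1.359375, p(m) = 0.0469 (+); new bracket [1.34375, 1.359375]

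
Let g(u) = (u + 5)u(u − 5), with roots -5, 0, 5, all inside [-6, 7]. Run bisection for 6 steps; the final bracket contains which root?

u = 0.5 gives g = -12.375, negative; keep [0.5, 7]
u = 3.75 gives g = -41.015625, negative; keep [3.75, 7]
u = 5.375 gives g = 20.912109, positive; keep [3.75, 5.375]
u = 4.5625 gives g = -19.0876, negative; keep [4.5625, 5.375]
u = 4.96875 gives g = -1.5479, negative; keep [4.96875, 5.375]
u = 5.171875 gives g = 9.0419, positive; keep [4.96875, 5.171875]

5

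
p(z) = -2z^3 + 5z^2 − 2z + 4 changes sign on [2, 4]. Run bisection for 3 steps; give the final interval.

[2.25, 2.5]

z = 3 gives p = -11, negative; keep [2, 3]
z = 2.5 gives p = -1, negative; keep [2, 2.5]
z = 2.25 gives p = 2.03125, positive; keep [2.25, 2.5]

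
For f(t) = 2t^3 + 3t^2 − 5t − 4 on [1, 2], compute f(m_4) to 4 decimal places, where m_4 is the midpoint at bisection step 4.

0.9526

midpoint 1.5: f = 2 > 0 → [1, 1.5]
midpoint 1.25: f = -1.65625 < 0 → [1.25, 1.5]
midpoint 1.375: f = -0.003906 < 0 → [1.375, 1.5]
midpoint 1.4375: f = 0.9526 > 0 → [1.375, 1.4375]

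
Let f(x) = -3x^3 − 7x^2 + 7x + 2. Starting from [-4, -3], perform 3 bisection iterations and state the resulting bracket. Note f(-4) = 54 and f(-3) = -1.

[-3.125, -3]

midpoint -3.5: f = 20.375 > 0 → [-3.5, -3]
midpoint -3.25: f = 8.296875 > 0 → [-3.25, -3]
midpoint -3.125: f = 3.318359 > 0 → [-3.125, -3]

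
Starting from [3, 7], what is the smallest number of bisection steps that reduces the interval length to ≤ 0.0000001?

Width after n steps is 4/2^n. Need 2^n ≥ 4/0.0000001 = 40000000.
2^25 = 33554432 < 40000000 ≤ 2^26 = 67108864, so n = 26.

26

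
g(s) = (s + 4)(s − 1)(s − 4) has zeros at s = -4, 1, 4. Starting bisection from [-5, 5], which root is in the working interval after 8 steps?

g(0) = 16 > 0, so the root lies in [-5, 0]
g(-2.5) = 34.125 > 0, so the root lies in [-5, -2.5]
g(-3.75) = 9.203125 > 0, so the root lies in [-5, -3.75]
g(-4.375) = -16.8809 < 0, so the root lies in [-4.375, -3.75]
g(-4.0625) = -2.551 < 0, so the root lies in [-4.0625, -3.75]
g(-3.90625) = 3.6366 > 0, so the root lies in [-4.0625, -3.90625]
g(-3.984375) = 0.6218 > 0, so the root lies in [-4.0625, -3.984375]
g(-4.0234375) = -0.9447 < 0, so the root lies in [-4.0234375, -3.984375]

-4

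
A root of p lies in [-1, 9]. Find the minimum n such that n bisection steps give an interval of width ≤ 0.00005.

Width after n steps is 10/2^n. Need 2^n ≥ 10/0.00005 = 200000.
2^17 = 131072 < 200000 ≤ 2^18 = 262144, so n = 18.

18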